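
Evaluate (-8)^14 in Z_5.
Using Fermat: (-8)^{4} ≡ 1 (mod 5). 14 ≡ 2 (mod 4). So (-8)^{14} ≡ (-8)^{2} ≡ 4 (mod 5)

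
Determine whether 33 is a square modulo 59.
By Euler's criterion: 33^{29} ≡ 58 (mod 59). Since this equals -1 (≡ 58), 33 is not a QR.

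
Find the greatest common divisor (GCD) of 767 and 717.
1

Using the Euclidean algorithm:
767 = 1 × 717 + 50
717 = 14 × 50 + 17
50 = 2 × 17 + 16
17 = 1 × 16 + 1
16 = 16 × 1 + 0

GCD(767, 717) = 1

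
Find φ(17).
16

Prime factorization: 17 = 17
Using the formula φ(n) = n × Π(1 - 1/p) for each prime factor p:
φ(17) = 17 × (1 - 1/17)
φ(17) = 16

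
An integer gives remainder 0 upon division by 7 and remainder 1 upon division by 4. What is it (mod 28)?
M = 7 × 4 = 28. M₁ = 4, y₁ ≡ 2 (mod 7). M₂ = 7, y₂ ≡ 3 (mod 4). t = 0×4×2 + 1×7×3 ≡ 21 (mod 28). The smallest positive such number is 21.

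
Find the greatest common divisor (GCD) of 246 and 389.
1

Using the Euclidean algorithm:
246 = 0 × 389 + 246
389 = 1 × 246 + 143
246 = 1 × 143 + 103
143 = 1 × 103 + 40
103 = 2 × 40 + 23
40 = 1 × 23 + 17
23 = 1 × 17 + 6
17 = 2 × 6 + 5
6 = 1 × 5 + 1
5 = 5 × 1 + 0

GCD(246, 389) = 1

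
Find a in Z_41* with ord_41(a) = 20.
2 has order 20 mod 41 since 2^{20} ≡ 1 (mod 41) and no smaller power works.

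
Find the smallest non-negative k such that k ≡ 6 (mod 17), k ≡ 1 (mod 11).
23

Using the Chinese Remainder Theorem:
M = product of moduli = 187
For equation 1: M_1 = 11, 11 ≡ 11 (mod 17), inverse of 11 mod 17 is 14 (check: 11 × 14 = 154 ≡ 1 (mod 17))
For equation 2: M_2 = 17, 17 ≡ 6 (mod 11), inverse of 17 mod 11 is 2 (check: 6 × 2 = 12 ≡ 1 (mod 11))
Combine: k ≡ Σ r_i×M_i×(M_i⁻¹ mod m_i) = 6×11×14 + 1×17×2 = 924 + 34 = 958
958 mod 187 = 23
k ≡ 23 (mod 187)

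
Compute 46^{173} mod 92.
0

Using successive squaring:
Binary expansion of 173: 10101101
Powers of 46 mod 92 (each is the square of the previous):
  46^1 ≡ 46 (mod 92)
  46^2 ≡ 46² = 2116 ≡ 0 (mod 92)
  46^4 ≡ 0² = 0 ≡ 0 (mod 92)
  46^8 ≡ 0² = 0 ≡ 0 (mod 92)
  46^16 ≡ 0² = 0 ≡ 0 (mod 92)
  46^32 ≡ 0² = 0 ≡ 0 (mod 92)
  46^64 ≡ 0² = 0 ≡ 0 (mod 92)
  46^128 ≡ 0² = 0 ≡ 0 (mod 92)
173 = 128 + 32 + 8 + 4 + 1, so 46^173 = 46^128 × 46^32 × 46^8 × 46^4 × 46^1 ≡ 0 × 0 × 0 × 0 × 46 (mod 92)
Multiplying step by step:
  0 × 0 = 0 ≡ 0 (mod 92)
  0 × 0 = 0 ≡ 0 (mod 92)
  0 × 0 = 0 ≡ 0 (mod 92)
  0 × 46 = 0 ≡ 0 (mod 92)
Result: 46^173 ≡ 0 (mod 92)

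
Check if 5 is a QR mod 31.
By Euler's criterion: 5^{15} ≡ 1 (mod 31). Since this equals 1, 5 is a QR.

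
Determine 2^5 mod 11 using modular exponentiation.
5 = 4 + 1 (binary 101). Repeated squaring mod 11: 2^1 ≡ 2; 2^2 ≡ 2² = 4 ≡ 4; 2^4 ≡ 4² = 16 ≡ 5. Multiply: 2^5 = 2^4 × 2^1 ≡ 5 × 2 (mod 11): 5 × 2 = 10 ≡ 10. So 2^5 ≡ 10 (mod 11).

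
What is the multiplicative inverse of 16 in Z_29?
16^(-1) ≡ 20 (mod 29). Verification: 16 × 20 = 320 ≡ 1 (mod 29)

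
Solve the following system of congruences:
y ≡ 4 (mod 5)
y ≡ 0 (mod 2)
4

Using the Chinese Remainder Theorem:
M = product of moduli = 10
For equation 1: M_1 = 2, 2 ≡ 2 (mod 5), inverse of 2 mod 5 is 3 (check: 2 × 3 = 6 ≡ 1 (mod 5))
For equation 2: M_2 = 5, 5 ≡ 1 (mod 2), inverse of 5 mod 2 is 1 (check: 1 × 1 = 1 ≡ 1 (mod 2))
Combine: y ≡ Σ r_i×M_i×(M_i⁻¹ mod m_i) = 4×2×3 + 0×5×1 = 24 + 0 = 24
24 mod 10 = 4
y ≡ 4 (mod 10)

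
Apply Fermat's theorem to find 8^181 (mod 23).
By Fermat: 8^{22} ≡ 1 (mod 23). 181 = 8×22 + 5. So 8^{181} ≡ 8^{5} ≡ 16 (mod 23)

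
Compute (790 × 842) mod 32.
28

(790 × 842) = 665180
665180 mod 32 = 28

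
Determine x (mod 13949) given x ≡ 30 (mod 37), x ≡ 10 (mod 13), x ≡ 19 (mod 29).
5210

Using the Chinese Remainder Theorem:
M = product of moduli = 13949
For equation 1: M_1 = 377, 377 ≡ 7 (mod 37), inverse of 377 mod 37 is 16 (check: 7 × 16 = 112 ≡ 1 (mod 37))
For equation 2: M_2 = 1073, 1073 ≡ 7 (mod 13), inverse of 1073 mod 13 is 2 (check: 7 × 2 = 14 ≡ 1 (mod 13))
For equation 3: M_3 = 481, 481 ≡ 17 (mod 29), inverse of 481 mod 29 is 12 (check: 17 × 12 = 204 ≡ 1 (mod 29))
Combine: x ≡ Σ r_i×M_i×(M_i⁻¹ mod m_i) = 30×377×16 + 10×1073×2 + 19×481×12 = 180960 + 21460 + 109668 = 312088
312088 mod 13949 = 5210
x ≡ 5210 (mod 13949)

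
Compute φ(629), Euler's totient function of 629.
576

Prime factorization: 629 = 17 × 37
Using the formula φ(n) = n × Π(1 - 1/p) for each prime factor p:
φ(629) = 629 × (1 - 1/17) × (1 - 1/37)
φ(629) = 576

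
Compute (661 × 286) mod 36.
10

(661 × 286) = 189046
189046 mod 36 = 10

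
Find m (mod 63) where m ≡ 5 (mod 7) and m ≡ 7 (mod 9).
M = 7 × 9 = 63. M₁ = 9, y₁ ≡ 4 (mod 7). M₂ = 7, y₂ ≡ 4 (mod 9). m = 5×9×4 + 7×7×4 ≡ 61 (mod 63)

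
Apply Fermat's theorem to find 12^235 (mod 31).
By Fermat: 12^{30} ≡ 1 (mod 31). 235 ≡ 25 (mod 30). So 12^{235} ≡ 12^{25} ≡ 6 (mod 31)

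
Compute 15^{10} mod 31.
1

Using successive squaring:
Binary expansion of 10: 1010
Powers of 15 mod 31 (each is the square of the previous):
  15^1 ≡ 15 (mod 31)
  15^2 ≡ 15² = 225 ≡ 8 (mod 31)
  15^4 ≡ 8² = 64 ≡ 2 (mod 31)
  15^8 ≡ 2² = 4 ≡ 4 (mod 31)
10 = 8 + 2, so 15^10 = 15^8 × 15^2 ≡ 4 × 8 (mod 31)
Multiplying step by step:
  4 × 8 = 32 ≡ 1 (mod 31)
Result: 15^10 ≡ 1 (mod 31)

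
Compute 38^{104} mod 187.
86

Using successive squaring:
Binary expansion of 104: 1101000
Powers of 38 mod 187 (each is the square of the previous):
  38^1 ≡ 38 (mod 187)
  38^2 ≡ 38² = 1444 ≡ 135 (mod 187)
  38^4 ≡ 135² = 18225 ≡ 86 (mod 187)
  38^8 ≡ 86² = 7396 ≡ 103 (mod 187)
  38^16 ≡ 103² = 10609 ≡ 137 (mod 187)
  38^32 ≡ 137² = 18769 ≡ 69 (mod 187)
  38^64 ≡ 69² = 4761 ≡ 86 (mod 187)
104 = 64 + 32 + 8, so 38^104 = 38^64 × 38^32 × 38^8 ≡ 86 × 69 × 103 (mod 187)
Multiplying step by step:
  86 × 69 = 5934 ≡ 137 (mod 187)
  137 × 103 = 14111 ≡ 86 (mod 187)
Result: 38^104 ≡ 86 (mod 187)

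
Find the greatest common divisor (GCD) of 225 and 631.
1

Using the Euclidean algorithm:
225 = 0 × 631 + 225
631 = 2 × 225 + 181
225 = 1 × 181 + 44
181 = 4 × 44 + 5
44 = 8 × 5 + 4
5 = 1 × 4 + 1
4 = 4 × 1 + 0

GCD(225, 631) = 1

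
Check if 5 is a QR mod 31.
By Euler's criterion: 5^{15} ≡ 1 (mod 31). Since this equals 1, 5 is a QR.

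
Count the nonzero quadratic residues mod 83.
For prime 83, there are (p-1)/2 = (83-1)/2 = 41 quadratic residues (excluding 0).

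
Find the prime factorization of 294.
2 × 3 × 7^2

Divide by primes starting from smallest:
294 ÷ 2 = 147
147 ÷ 3 = 49
49 ÷ 7 = 7
7 ÷ 7 = 1

294 = 2 × 3 × 7^2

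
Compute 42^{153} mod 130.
92

Using successive squaring:
Binary expansion of 153: 10011001
Powers of 42 mod 130 (each is the square of the previous):
  42^1 ≡ 42 (mod 130)
  42^2 ≡ 42² = 1764 ≡ 74 (mod 130)
  42^4 ≡ 74² = 5476 ≡ 16 (mod 130)
  42^8 ≡ 16² = 256 ≡ 126 (mod 130)
  42^16 ≡ 126² = 15876 ≡ 16 (mod 130)
  42^32 ≡ 16² = 256 ≡ 126 (mod 130)
  42^64 ≡ 126² = 15876 ≡ 16 (mod 130)
  42^128 ≡ 16² = 256 ≡ 126 (mod 130)
153 = 128 + 16 + 8 + 1, so 42^153 = 42^128 × 42^16 × 42^8 × 42^1 ≡ 126 × 16 × 126 × 42 (mod 130)
Multiplying step by step:
  126 × 16 = 2016 ≡ 66 (mod 130)
  66 × 126 = 8316 ≡ 126 (mod 130)
  126 × 42 = 5292 ≡ 92 (mod 130)
Result: 42^153 ≡ 92 (mod 130)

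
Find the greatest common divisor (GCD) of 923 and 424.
1

Using the Euclidean algorithm:
923 = 2 × 424 + 75
424 = 5 × 75 + 49
75 = 1 × 49 + 26
49 = 1 × 26 + 23
26 = 1 × 23 + 3
23 = 7 × 3 + 2
3 = 1 × 2 + 1
2 = 2 × 1 + 0

GCD(923, 424) = 1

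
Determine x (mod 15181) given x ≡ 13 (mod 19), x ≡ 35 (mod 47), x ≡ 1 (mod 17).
12819

Using the Chinese Remainder Theorem:
M = product of moduli = 15181
For equation 1: M_1 = 799, 799 ≡ 1 (mod 19), inverse of 799 mod 19 is 1 (check: 1 × 1 = 1 ≡ 1 (mod 19))
For equation 2: M_2 = 323, 323 ≡ 41 (mod 47), inverse of 323 mod 47 is 39 (check: 41 × 39 = 1599 ≡ 1 (mod 47))
For equation 3: M_3 = 893, 893 ≡ 9 (mod 17), inverse of 893 mod 17 is 2 (check: 9 × 2 = 18 ≡ 1 (mod 17))
Combine: x ≡ Σ r_i×M_i×(M_i⁻¹ mod m_i) = 13×799×1 + 35×323×39 + 1×893×2 = 10387 + 440895 + 1786 = 453068
453068 mod 15181 = 12819
x ≡ 12819 (mod 15181)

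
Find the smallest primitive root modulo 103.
5

A primitive root g modulo p has order p-1 = 102
Prime divisors of 102: [2, 3, 17]
g is a primitive root iff g^(102/q) ≢ 1 (mod 103) for each prime divisor q
Testing small values:
  g = 2: 2^51 ≡ 1, 2^34 ≡ 46, 2^6 ≡ 64 (mod 103) → 2^51 ≡ 1, not primitive root
  g = 3: 3^51 ≡ 102, 3^34 ≡ 1, 3^6 ≡ 8 (mod 103) → 3^34 ≡ 1, not primitive root
  g = 4: 4^51 ≡ 1, 4^34 ≡ 56, 4^6 ≡ 79 (mod 103) → 4^51 ≡ 1, not primitive root
  g = 5: 5^51 ≡ 102, 5^34 ≡ 56, 5^6 ≡ 72 (mod 103) → none is 1, primitive root!
The smallest primitive root is 5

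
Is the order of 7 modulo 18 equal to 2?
No, the actual order is 3, not 2.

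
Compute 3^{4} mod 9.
0

Using successive squaring:
Binary expansion of 4: 100
Powers of 3 mod 9 (each is the square of the previous):
  3^1 ≡ 3 (mod 9)
  3^2 ≡ 3² = 9 ≡ 0 (mod 9)
  3^4 ≡ 0² = 0 ≡ 0 (mod 9)
4 is a power of 2, so 3^4 is the last square: ≡ 0 (mod 9)
Result: 3^4 ≡ 0 (mod 9)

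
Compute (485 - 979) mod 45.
1

(485 - 979) = -494
-494 mod 45 = 1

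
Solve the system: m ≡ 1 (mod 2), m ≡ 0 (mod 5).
M = 2 × 5 = 10. M₁ = 5, y₁ ≡ 1 (mod 2). M₂ = 2, y₂ ≡ 3 (mod 5). m = 1×5×1 + 0×2×3 ≡ 5 (mod 10)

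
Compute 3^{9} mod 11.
4

Using successive squaring:
Binary expansion of 9: 1001
Powers of 3 mod 11 (each is the square of the previous):
  3^1 ≡ 3 (mod 11)
  3^2 ≡ 3² = 9 ≡ 9 (mod 11)
  3^4 ≡ 9² = 81 ≡ 4 (mod 11)
  3^8 ≡ 4² = 16 ≡ 5 (mod 11)
9 = 8 + 1, so 3^9 = 3^8 × 3^1 ≡ 5 × 3 (mod 11)
Multiplying step by step:
  5 × 3 = 15 ≡ 4 (mod 11)
Result: 3^9 ≡ 4 (mod 11)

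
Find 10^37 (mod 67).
Using repeated squaring. 37 = 32 + 4 + 1 (binary 100101). Repeated squaring mod 67: 10^1 ≡ 10; 10^2 ≡ 10² = 100 ≡ 33; 10^4 ≡ 33² = 1089 ≡ 17; 10^8 ≡ 17² = 289 ≡ 21; 10^16 ≡ 21² = 441 ≡ 39; 10^32 ≡ 39² = 1521 ≡ 47. Multiply: 10^37 = 10^32 × 10^4 × 10^1 ≡ 47 × 17 × 10 (mod 67): 47 × 17 = 799 ≡ 62; 62 × 10 = 620 ≡ 17. So 10^37 ≡ 17 (mod 67).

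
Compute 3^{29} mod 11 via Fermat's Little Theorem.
4

By Fermat's Little Theorem, a^(p-1) ≡ 1 (mod p) for prime p and gcd(a, p) = 1
Here p = 11, so 3^10 ≡ 1 (mod 11)
We can reduce the exponent: 29 mod 10 = 9
So 3^29 ≡ 3^9 (mod 11)
Computing: 3^9 mod 11 = 4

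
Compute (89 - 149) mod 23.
9

(89 - 149) = -60
-60 mod 23 = 9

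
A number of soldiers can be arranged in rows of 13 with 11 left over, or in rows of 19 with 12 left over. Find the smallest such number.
M = 13 × 19 = 247. M₁ = 19, y₁ ≡ 11 (mod 13). M₂ = 13, y₂ ≡ 3 (mod 19). t = 11×19×11 + 12×13×3 ≡ 50 (mod 247). The smallest positive such number is 50.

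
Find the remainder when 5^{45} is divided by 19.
By Fermat: 5^{18} ≡ 1 (mod 19). 45 = 2×18 + 9. So 5^{45} ≡ 5^{9} ≡ 1 (mod 19)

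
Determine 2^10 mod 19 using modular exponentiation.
10 = 8 + 2 (binary 1010). Repeated squaring mod 19: 2^1 ≡ 2; 2^2 ≡ 2² = 4 ≡ 4; 2^4 ≡ 4² = 16 ≡ 16; 2^8 ≡ 16² = 256 ≡ 9. Multiply: 2^10 = 2^8 × 2^2 ≡ 9 × 4 (mod 19): 9 × 4 = 36 ≡ 17. So 2^10 ≡ 17 (mod 19).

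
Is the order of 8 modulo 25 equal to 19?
No, the actual order is 20, not 19.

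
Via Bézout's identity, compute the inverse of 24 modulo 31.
Extended GCD: 24(-9) + 31(7) = 1. So 24^(-1) ≡ 22 ≡ 22 (mod 31). Verify: 24 × 22 = 528 ≡ 1 (mod 31)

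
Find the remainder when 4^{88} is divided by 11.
By Fermat: 4^{10} ≡ 1 (mod 11). 88 = 8×10 + 8. So 4^{88} ≡ 4^{8} ≡ 9 (mod 11)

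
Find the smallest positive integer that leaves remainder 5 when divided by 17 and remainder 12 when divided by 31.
M = 17 × 31 = 527. M₁ = 31, y₁ ≡ 11 (mod 17). M₂ = 17, y₂ ≡ 11 (mod 31). m = 5×31×11 + 12×17×11 ≡ 260 (mod 527). The smallest positive such number is 260.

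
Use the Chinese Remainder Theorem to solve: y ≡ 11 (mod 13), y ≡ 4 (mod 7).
11

Using the Chinese Remainder Theorem:
M = product of moduli = 91
For equation 1: M_1 = 7, 7 ≡ 7 (mod 13), inverse of 7 mod 13 is 2 (check: 7 × 2 = 14 ≡ 1 (mod 13))
For equation 2: M_2 = 13, 13 ≡ 6 (mod 7), inverse of 13 mod 7 is 6 (check: 6 × 6 = 36 ≡ 1 (mod 7))
Combine: y ≡ Σ r_i×M_i×(M_i⁻¹ mod m_i) = 11×7×2 + 4×13×6 = 154 + 312 = 466
466 mod 91 = 11
y ≡ 11 (mod 91)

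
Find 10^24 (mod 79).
Using repeated squaring. 24 = 16 + 8 (binary 11000). Repeated squaring mod 79: 10^1 ≡ 10; 10^2 ≡ 10² = 100 ≡ 21; 10^4 ≡ 21² = 441 ≡ 46; 10^8 ≡ 46² = 2116 ≡ 62; 10^16 ≡ 62² = 3844 ≡ 52. Multiply: 10^24 = 10^16 × 10^8 ≡ 52 × 62 (mod 79): 52 × 62 = 3224 ≡ 64. So 10^24 ≡ 64 (mod 79).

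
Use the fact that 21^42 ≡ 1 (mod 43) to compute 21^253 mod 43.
By Fermat: 21^{42} ≡ 1 (mod 43). 253 = 6×42 + 1. So 21^{253} ≡ 21^{1} ≡ 21 (mod 43)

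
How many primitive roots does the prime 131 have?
Number of primitive roots mod 131 = φ(130) = 48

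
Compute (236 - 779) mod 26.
3

(236 - 779) = -543
-543 mod 26 = 3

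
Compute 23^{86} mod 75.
64

Using successive squaring:
Binary expansion of 86: 1010110
Powers of 23 mod 75 (each is the square of the previous):
  23^1 ≡ 23 (mod 75)
  23^2 ≡ 23² = 529 ≡ 4 (mod 75)
  23^4 ≡ 4² = 16 ≡ 16 (mod 75)
  23^8 ≡ 16² = 256 ≡ 31 (mod 75)
  23^16 ≡ 31² = 961 ≡ 61 (mod 75)
  23^32 ≡ 61² = 3721 ≡ 46 (mod 75)
  23^64 ≡ 46² = 2116 ≡ 16 (mod 75)
86 = 64 + 16 + 4 + 2, so 23^86 = 23^64 × 23^16 × 23^4 × 23^2 ≡ 16 × 61 × 16 × 4 (mod 75)
Multiplying step by step:
  16 × 61 = 976 ≡ 1 (mod 75)
  1 × 16 = 16 ≡ 16 (mod 75)
  16 × 4 = 64 ≡ 64 (mod 75)
Result: 23^86 ≡ 64 (mod 75)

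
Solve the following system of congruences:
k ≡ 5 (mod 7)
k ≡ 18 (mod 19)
75

Using the Chinese Remainder Theorem:
M = product of moduli = 133
For equation 1: M_1 = 19, 19 ≡ 5 (mod 7), inverse of 19 mod 7 is 3 (check: 5 × 3 = 15 ≡ 1 (mod 7))
For equation 2: M_2 = 7, 7 ≡ 7 (mod 19), inverse of 7 mod 19 is 11 (check: 7 × 11 = 77 ≡ 1 (mod 19))
Combine: k ≡ Σ r_i×M_i×(M_i⁻¹ mod m_i) = 5×19×3 + 18×7×11 = 285 + 1386 = 1671
1671 mod 133 = 75
k ≡ 75 (mod 133)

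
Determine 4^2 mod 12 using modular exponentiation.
2 = 2 (binary 10). Repeated squaring mod 12: 4^1 ≡ 4; 4^2 ≡ 4² = 16 ≡ 4. So 4^2 ≡ 4 (mod 12).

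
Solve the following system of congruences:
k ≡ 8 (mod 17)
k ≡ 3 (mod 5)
8

Using the Chinese Remainder Theorem:
M = product of moduli = 85
For equation 1: M_1 = 5, 5 ≡ 5 (mod 17), inverse of 5 mod 17 is 7 (check: 5 × 7 = 35 ≡ 1 (mod 17))
For equation 2: M_2 = 17, 17 ≡ 2 (mod 5), inverse of 17 mod 5 is 3 (check: 2 × 3 = 6 ≡ 1 (mod 5))
Combine: k ≡ Σ r_i×M_i×(M_i⁻¹ mod m_i) = 8×5×7 + 3×17×3 = 280 + 153 = 433
433 mod 85 = 8
k ≡ 8 (mod 85)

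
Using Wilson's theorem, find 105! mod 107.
(106)! = (105)! × (106) ≡ -1 (mod 107). So (105)! ≡ -1 × (106)^(-1) ≡ (-1)×(-1) = 1 (mod 107)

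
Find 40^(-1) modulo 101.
48

Using Extended Euclidean Algorithm:
gcd(40, 101) = 1
Bezout coefficients: 40 × 48 + 101 × -19 = 1
So 40 × 48 ≡ 1 (mod 101)
The inverse is 48 mod 101 = 48
Verification: 40 × 48 = 1920 = 19 × 101 + 1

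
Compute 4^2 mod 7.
2 = 2 (binary 10). Repeated squaring mod 7: 4^1 ≡ 4; 4^2 ≡ 4² = 16 ≡ 2. So 4^2 ≡ 2 (mod 7).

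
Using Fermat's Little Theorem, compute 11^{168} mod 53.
24

By Fermat's Little Theorem, a^(p-1) ≡ 1 (mod p) for prime p and gcd(a, p) = 1
Here p = 53, so 11^52 ≡ 1 (mod 53)
We can reduce the exponent: 168 mod 52 = 12
So 11^168 ≡ 11^12 (mod 53)
Computing: 11^12 mod 53 = 24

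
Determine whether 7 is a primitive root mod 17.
p - 1 = 16 has prime divisors 2. Check 7^(16/q) mod 17 for each: 7^(16/2) = 7^8 ≡ 16 (mod 17). None of these is 1, so 7 has order 16 = φ(17), so it is a primitive root mod 17.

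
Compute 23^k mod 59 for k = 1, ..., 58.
g^1, g^2, ..., g^{58} mod 59: {23, 57, 13, 4, 33, 51, 52, 16, 14, 27, 31, 5, 56, 49, 6, 20, 47, 19, 24, 21, 11, 17, 37, 25, 44, 9, 30, 41, 58, 36, 2, 46, 55, 26, 8, 7, 43, 45, 32, 28, 54, 3, 10, 53, 39, 12, 40, 35, 38, 48, 42, 22, 34, 15, 50, 29, 18, 1}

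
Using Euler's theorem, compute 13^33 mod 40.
By Euler: 13^{16} ≡ 1 (mod 40) since gcd(13, 40) = 1. 33 = 2×16 + 1. So 13^{33} ≡ 13^{1} ≡ 13 (mod 40)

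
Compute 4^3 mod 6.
3 = 2 + 1 (binary 11). Repeated squaring mod 6: 4^1 ≡ 4; 4^2 ≡ 4² = 16 ≡ 4. Multiply: 4^3 = 4^2 × 4^1 ≡ 4 × 4 (mod 6): 4 × 4 = 16 ≡ 4. So 4^3 ≡ 4 (mod 6).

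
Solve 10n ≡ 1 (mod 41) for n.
10^(-1) ≡ 37 (mod 41). Verification: 10 × 37 = 370 ≡ 1 (mod 41)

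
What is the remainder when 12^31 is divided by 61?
Using repeated squaring. 31 = 16 + 8 + 4 + 2 + 1 (binary 11111). Repeated squaring mod 61: 12^1 ≡ 12; 12^2 ≡ 12² = 144 ≡ 22; 12^4 ≡ 22² = 484 ≡ 57; 12^8 ≡ 57² = 3249 ≡ 16; 12^16 ≡ 16² = 256 ≡ 12. Multiply: 12^31 = 12^16 × 12^8 × 12^4 × 12^2 × 12^1 ≡ 12 × 16 × 57 × 22 × 12 (mod 61): 12 × 16 = 192 ≡ 9; 9 × 57 = 513 ≡ 25; 25 × 22 = 550 ≡ 1; 1 × 12 = 12 ≡ 12. So 12^31 ≡ 12 (mod 61).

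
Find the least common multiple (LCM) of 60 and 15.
60

First find GCD(60, 15) using the Euclidean algorithm:
60 = 4 × 15 + 0
GCD(60, 15) = 15

LCM formula: LCM(a, b) = (a × b) / GCD(a, b)
LCM(60, 15) = (60 × 15) / 15
LCM(60, 15) = 900 / 15
LCM(60, 15) = 60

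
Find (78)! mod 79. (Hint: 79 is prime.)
By Wilson's theorem, (78)! ≡ -1 ≡ 78 (mod 79)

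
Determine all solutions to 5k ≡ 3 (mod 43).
35

Since gcd(5, 43) = 1 divides 3, a solution exists.
Multiply both sides by the inverse of 5 mod 43:
  5^(-1) mod 43 = 26
  x ≡ 26 × 3 ≡ 78 ≡ 35 (mod 43)
Verification: 5 × 35 = 175 = 4 × 43 + 3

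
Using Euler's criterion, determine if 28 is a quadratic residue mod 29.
By Euler's criterion: 28^{14} ≡ 1 (mod 29). Since this equals 1, 28 is a QR.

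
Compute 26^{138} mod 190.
96

Using successive squaring:
Binary expansion of 138: 10001010
Powers of 26 mod 190 (each is the square of the previous):
  26^1 ≡ 26 (mod 190)
  26^2 ≡ 26² = 676 ≡ 106 (mod 190)
  26^4 ≡ 106² = 11236 ≡ 26 (mod 190)
  26^8 ≡ 26² = 676 ≡ 106 (mod 190)
  26^16 ≡ 106² = 11236 ≡ 26 (mod 190)
  26^32 ≡ 26² = 676 ≡ 106 (mod 190)
  26^64 ≡ 106² = 11236 ≡ 26 (mod 190)
  26^128 ≡ 26² = 676 ≡ 106 (mod 190)
138 = 128 + 8 + 2, so 26^138 = 26^128 × 26^8 × 26^2 ≡ 106 × 106 × 106 (mod 190)
Multiplying step by step:
  106 × 106 = 11236 ≡ 26 (mod 190)
  26 × 106 = 2756 ≡ 96 (mod 190)
Result: 26^138 ≡ 96 (mod 190)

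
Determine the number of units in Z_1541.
1452

Prime factorization: 1541 = 23 × 67
Using the formula φ(n) = n × Π(1 - 1/p) for each prime factor p:
φ(1541) = 1541 × (1 - 1/23) × (1 - 1/67)
φ(1541) = 1452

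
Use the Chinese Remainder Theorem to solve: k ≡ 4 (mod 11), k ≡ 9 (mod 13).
M = 11 × 13 = 143. M₁ = 13, y₁ ≡ 6 (mod 11). M₂ = 11, y₂ ≡ 6 (mod 13). k = 4×13×6 + 9×11×6 ≡ 48 (mod 143)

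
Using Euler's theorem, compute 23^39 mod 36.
By Euler: 23^{12} ≡ 1 (mod 36) since gcd(23, 36) = 1. 39 = 3×12 + 3. So 23^{39} ≡ 23^{3} ≡ 35 (mod 36)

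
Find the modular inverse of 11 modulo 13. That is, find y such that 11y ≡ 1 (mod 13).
6

Using Extended Euclidean Algorithm:
gcd(11, 13) = 1
Bezout coefficients: 11 × 6 + 13 × -5 = 1
So 11 × 6 ≡ 1 (mod 13)
The inverse is 6 mod 13 = 6
Verification: 11 × 6 = 66 = 5 × 13 + 1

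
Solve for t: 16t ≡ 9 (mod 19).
16

Since gcd(16, 19) = 1 divides 9, a solution exists.
Multiply both sides by the inverse of 16 mod 19:
  16^(-1) mod 19 = 6
  x ≡ 6 × 9 ≡ 54 ≡ 16 (mod 19)
Verification: 16 × 16 = 256 = 13 × 19 + 9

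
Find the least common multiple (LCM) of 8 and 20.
40

First find GCD(8, 20) using the Euclidean algorithm:
8 = 0 × 20 + 8
20 = 2 × 8 + 4
8 = 2 × 4 + 0
GCD(8, 20) = 4

LCM formula: LCM(a, b) = (a × b) / GCD(a, b)
LCM(8, 20) = (8 × 20) / 4
LCM(8, 20) = 160 / 4
LCM(8, 20) = 40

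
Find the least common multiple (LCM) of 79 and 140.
11060

First find GCD(79, 140) using the Euclidean algorithm:
79 = 0 × 140 + 79
140 = 1 × 79 + 61
79 = 1 × 61 + 18
61 = 3 × 18 + 7
18 = 2 × 7 + 4
7 = 1 × 4 + 3
4 = 1 × 3 + 1
3 = 3 × 1 + 0
GCD(79, 140) = 1

LCM formula: LCM(a, b) = (a × b) / GCD(a, b)
LCM(79, 140) = (79 × 140) / 1
LCM(79, 140) = 11060 / 1
LCM(79, 140) = 11060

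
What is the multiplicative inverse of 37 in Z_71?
48

Using Extended Euclidean Algorithm:
gcd(37, 71) = 1
Bezout coefficients: 37 × -23 + 71 × 12 = 1
So 37 × -23 ≡ 1 (mod 71)
The inverse is -23 mod 71 = 48
Verification: 37 × 48 = 1776 = 25 × 71 + 1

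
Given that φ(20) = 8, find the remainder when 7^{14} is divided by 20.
By Euler: 7^{8} ≡ 1 (mod 20) since gcd(7, 20) = 1. 14 = 1×8 + 6. So 7^{14} ≡ 7^{6} ≡ 9 (mod 20)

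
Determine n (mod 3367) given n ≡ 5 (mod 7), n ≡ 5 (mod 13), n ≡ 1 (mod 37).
1370

Using the Chinese Remainder Theorem:
M = product of moduli = 3367
For equation 1: M_1 = 481, 481 ≡ 5 (mod 7), inverse of 481 mod 7 is 3 (check: 5 × 3 = 15 ≡ 1 (mod 7))
For equation 2: M_2 = 259, 259 ≡ 12 (mod 13), inverse of 259 mod 13 is 12 (check: 12 × 12 = 144 ≡ 1 (mod 13))
For equation 3: M_3 = 91, 91 ≡ 17 (mod 37), inverse of 91 mod 37 is 24 (check: 17 × 24 = 408 ≡ 1 (mod 37))
Combine: n ≡ Σ r_i×M_i×(M_i⁻¹ mod m_i) = 5×481×3 + 5×259×12 + 1×91×24 = 7215 + 15540 + 2184 = 24939
24939 mod 3367 = 1370
n ≡ 1370 (mod 3367)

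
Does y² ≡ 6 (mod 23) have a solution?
By Euler's criterion: 6^{11} ≡ 1 (mod 23). Since this equals 1, 6 is a QR.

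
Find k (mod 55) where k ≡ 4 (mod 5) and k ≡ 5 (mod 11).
M = 5 × 11 = 55. M₁ = 11, y₁ ≡ 1 (mod 5). M₂ = 5, y₂ ≡ 9 (mod 11). k = 4×11×1 + 5×5×9 ≡ 49 (mod 55)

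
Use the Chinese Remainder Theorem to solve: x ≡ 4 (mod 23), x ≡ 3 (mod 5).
73

Using the Chinese Remainder Theorem:
M = product of moduli = 115
For equation 1: M_1 = 5, 5 ≡ 5 (mod 23), inverse of 5 mod 23 is 14 (check: 5 × 14 = 70 ≡ 1 (mod 23))
For equation 2: M_2 = 23, 23 ≡ 3 (mod 5), inverse of 23 mod 5 is 2 (check: 3 × 2 = 6 ≡ 1 (mod 5))
Combine: x ≡ Σ r_i×M_i×(M_i⁻¹ mod m_i) = 4×5×14 + 3×23×2 = 280 + 138 = 418
418 mod 115 = 73
x ≡ 73 (mod 115)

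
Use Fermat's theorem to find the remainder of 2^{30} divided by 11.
1

By Fermat's Little Theorem, a^(p-1) ≡ 1 (mod p) for prime p and gcd(a, p) = 1
Here p = 11, so 2^10 ≡ 1 (mod 11)
We can reduce the exponent: 30 mod 10 = 0
So 2^30 ≡ 2^0 (mod 11)
Computing: 2^0 mod 11 = 1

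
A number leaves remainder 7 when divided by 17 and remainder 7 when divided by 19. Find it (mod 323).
M = 17 × 19 = 323. M₁ = 19, y₁ ≡ 9 (mod 17). M₂ = 17, y₂ ≡ 9 (mod 19). r = 7×19×9 + 7×17×9 ≡ 7 (mod 323)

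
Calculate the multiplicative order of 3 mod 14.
Powers of 3 mod 14: 3^1≡3, 3^2≡9, 3^3≡13, 3^4≡11, 3^5≡5, 3^6≡1. Order = 6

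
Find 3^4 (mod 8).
4 = 4 (binary 100). Repeated squaring mod 8: 3^1 ≡ 3; 3^2 ≡ 3² = 9 ≡ 1; 3^4 ≡ 1² = 1 ≡ 1. So 3^4 ≡ 1 (mod 8).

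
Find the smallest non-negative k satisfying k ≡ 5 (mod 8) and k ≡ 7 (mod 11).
M = 8 × 11 = 88. M₁ = 11, y₁ ≡ 3 (mod 8). M₂ = 8, y₂ ≡ 7 (mod 11). k = 5×11×3 + 7×8×7 ≡ 29 (mod 88)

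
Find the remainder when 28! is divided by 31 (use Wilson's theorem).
(30)! = (28)! × (29) × (30) ≡ -1 (mod 31). So (28)! ≡ -1 × [(30)(29)]^(-1) ≡ 15 (mod 31)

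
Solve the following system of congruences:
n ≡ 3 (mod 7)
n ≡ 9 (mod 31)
164

Using the Chinese Remainder Theorem:
M = product of moduli = 217
For equation 1: M_1 = 31, 31 ≡ 3 (mod 7), inverse of 31 mod 7 is 5 (check: 3 × 5 = 15 ≡ 1 (mod 7))
For equation 2: M_2 = 7, 7 ≡ 7 (mod 31), inverse of 7 mod 31 is 9 (check: 7 × 9 = 63 ≡ 1 (mod 31))
Combine: n ≡ Σ r_i×M_i×(M_i⁻¹ mod m_i) = 3×31×5 + 9×7×9 = 465 + 567 = 1032
1032 mod 217 = 164
n ≡ 164 (mod 217)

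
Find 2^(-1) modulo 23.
12

Using Extended Euclidean Algorithm:
gcd(2, 23) = 1
Bezout coefficients: 2 × -11 + 23 × 1 = 1
So 2 × -11 ≡ 1 (mod 23)
The inverse is -11 mod 23 = 12
Verification: 2 × 12 = 24 = 1 × 23 + 1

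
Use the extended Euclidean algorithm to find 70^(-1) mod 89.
Extended GCD: 70(14) + 89(-11) = 1. So 70^(-1) ≡ 14 ≡ 14 (mod 89). Verify: 70 × 14 = 980 ≡ 1 (mod 89)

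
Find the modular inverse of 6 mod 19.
6^(-1) ≡ 16 (mod 19). Verification: 6 × 16 = 96 ≡ 1 (mod 19)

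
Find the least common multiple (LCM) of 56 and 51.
2856

First find GCD(56, 51) using the Euclidean algorithm:
56 = 1 × 51 + 5
51 = 10 × 5 + 1
5 = 5 × 1 + 0
GCD(56, 51) = 1

LCM formula: LCM(a, b) = (a × b) / GCD(a, b)
LCM(56, 51) = (56 × 51) / 1
LCM(56, 51) = 2856 / 1
LCM(56, 51) = 2856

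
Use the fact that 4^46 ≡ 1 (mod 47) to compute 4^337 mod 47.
By Fermat: 4^{46} ≡ 1 (mod 47). 337 = 7×46 + 15. So 4^{337} ≡ 4^{15} ≡ 34 (mod 47)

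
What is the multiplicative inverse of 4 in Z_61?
4^(-1) ≡ 46 (mod 61). Verification: 4 × 46 = 184 ≡ 1 (mod 61)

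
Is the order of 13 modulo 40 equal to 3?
No, the actual order is 4, not 3.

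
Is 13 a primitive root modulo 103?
No

To verify, check if 13^(102/q) ≢ 1 (mod 103) for each prime divisor q of 102
Divisors of 102 = 102: [1, 2, 3, 6, 17, 34, 51, 102]
  13^(102/17) = 13^6 ≡ 23 (mod 103)
  13^(102/2) = 13^51 ≡ 1 (mod 103)
  13^(102/3) = 13^34 ≡ 1 (mod 103)
Conclusion: 13 is not a primitive root modulo 103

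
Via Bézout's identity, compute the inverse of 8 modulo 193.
Extended GCD: 8(-24) + 193(1) = 1. So 8^(-1) ≡ 169 ≡ 169 (mod 193). Verify: 8 × 169 = 1352 ≡ 1 (mod 193)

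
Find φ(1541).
1452

Prime factorization: 1541 = 23 × 67
Using the formula φ(n) = n × Π(1 - 1/p) for each prime factor p:
φ(1541) = 1541 × (1 - 1/23) × (1 - 1/67)
φ(1541) = 1452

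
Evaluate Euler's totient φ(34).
16

Prime factorization: 34 = 2 × 17
Using the formula φ(n) = n × Π(1 - 1/p) for each prime factor p:
φ(34) = 34 × (1 - 1/2) × (1 - 1/17)
φ(34) = 16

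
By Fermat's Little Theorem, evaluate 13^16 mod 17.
By Fermat's Little Theorem, 13^{16} ≡ 1 (mod 17) since 17 is prime and gcd(13, 17) = 1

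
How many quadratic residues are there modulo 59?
For prime 59, there are (p-1)/2 = (59-1)/2 = 29 quadratic residues (excluding 0).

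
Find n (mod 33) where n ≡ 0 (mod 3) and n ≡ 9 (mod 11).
M = 3 × 11 = 33. M₁ = 11, y₁ ≡ 2 (mod 3). M₂ = 3, y₂ ≡ 4 (mod 11). n = 0×11×2 + 9×3×4 ≡ 9 (mod 33)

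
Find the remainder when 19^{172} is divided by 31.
By Fermat: 19^{30} ≡ 1 (mod 31). 172 = 5×30 + 22. So 19^{172} ≡ 19^{22} ≡ 7 (mod 31)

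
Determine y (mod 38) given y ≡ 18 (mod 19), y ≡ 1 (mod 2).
37

Using the Chinese Remainder Theorem:
M = product of moduli = 38
For equation 1: M_1 = 2, 2 ≡ 2 (mod 19), inverse of 2 mod 19 is 10 (check: 2 × 10 = 20 ≡ 1 (mod 19))
For equation 2: M_2 = 19, 19 ≡ 1 (mod 2), inverse of 19 mod 2 is 1 (check: 1 × 1 = 1 ≡ 1 (mod 2))
Combine: y ≡ Σ r_i×M_i×(M_i⁻¹ mod m_i) = 18×2×10 + 1×19×1 = 360 + 19 = 379
379 mod 38 = 37
y ≡ 37 (mod 38)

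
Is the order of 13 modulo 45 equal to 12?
Yes, ord_45(13) = 12.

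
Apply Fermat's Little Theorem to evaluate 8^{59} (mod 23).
2

By Fermat's Little Theorem, a^(p-1) ≡ 1 (mod p) for prime p and gcd(a, p) = 1
Here p = 23, so 8^22 ≡ 1 (mod 23)
We can reduce the exponent: 59 mod 22 = 15
So 8^59 ≡ 8^15 (mod 23)
Computing: 8^15 mod 23 = 2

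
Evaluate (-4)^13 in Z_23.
Using repeated squaring. (-4) ≡ 19 (mod 23). 13 = 8 + 4 + 1 (binary 1101). Repeated squaring mod 23: 19^1 ≡ 19; 19^2 ≡ 19² = 361 ≡ 16; 19^4 ≡ 16² = 256 ≡ 3; 19^8 ≡ 3² = 9 ≡ 9. Multiply: (-4)^13 ≡ 19^8 × 19^4 × 19^1 ≡ 9 × 3 × 19 (mod 23): 9 × 3 = 27 ≡ 4; 4 × 19 = 76 ≡ 7. So (-4)^13 ≡ 7 (mod 23).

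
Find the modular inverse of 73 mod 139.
73^(-1) ≡ 40 (mod 139). Verification: 73 × 40 = 2920 ≡ 1 (mod 139)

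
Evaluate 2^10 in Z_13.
10 = 8 + 2 (binary 1010). Repeated squaring mod 13: 2^1 ≡ 2; 2^2 ≡ 2² = 4 ≡ 4; 2^4 ≡ 4² = 16 ≡ 3; 2^8 ≡ 3² = 9 ≡ 9. Multiply: 2^10 = 2^8 × 2^2 ≡ 9 × 4 (mod 13): 9 × 4 = 36 ≡ 10. So 2^10 ≡ 10 (mod 13).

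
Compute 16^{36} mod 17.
1

Using successive squaring:
Binary expansion of 36: 100100
Powers of 16 mod 17 (each is the square of the previous):
  16^1 ≡ 16 (mod 17)
  16^2 ≡ 16² = 256 ≡ 1 (mod 17)
  16^4 ≡ 1² = 1 ≡ 1 (mod 17)
  16^8 ≡ 1² = 1 ≡ 1 (mod 17)
  16^16 ≡ 1² = 1 ≡ 1 (mod 17)
  16^32 ≡ 1² = 1 ≡ 1 (mod 17)
36 = 32 + 4, so 16^36 = 16^32 × 16^4 ≡ 1 × 1 (mod 17)
Multiplying step by step:
  1 × 1 = 1 ≡ 1 (mod 17)
Result: 16^36 ≡ 1 (mod 17)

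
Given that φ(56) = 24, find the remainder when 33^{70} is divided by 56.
By Euler: 33^{24} ≡ 1 (mod 56) since gcd(33, 56) = 1. 70 = 2×24 + 22. So 33^{70} ≡ 33^{22} ≡ 9 (mod 56)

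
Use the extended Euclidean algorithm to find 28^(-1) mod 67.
Extended GCD: 28(12) + 67(-5) = 1. So 28^(-1) ≡ 12 ≡ 12 (mod 67). Verify: 28 × 12 = 336 ≡ 1 (mod 67)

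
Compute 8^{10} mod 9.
1

Using successive squaring:
Binary expansion of 10: 1010
Powers of 8 mod 9 (each is the square of the previous):
  8^1 ≡ 8 (mod 9)
  8^2 ≡ 8² = 64 ≡ 1 (mod 9)
  8^4 ≡ 1² = 1 ≡ 1 (mod 9)
  8^8 ≡ 1² = 1 ≡ 1 (mod 9)
10 = 8 + 2, so 8^10 = 8^8 × 8^2 ≡ 1 × 1 (mod 9)
Multiplying step by step:
  1 × 1 = 1 ≡ 1 (mod 9)
Result: 8^10 ≡ 1 (mod 9)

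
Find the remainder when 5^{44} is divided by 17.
By Fermat: 5^{16} ≡ 1 (mod 17). 44 = 2×16 + 12. So 5^{44} ≡ 5^{12} ≡ 4 (mod 17)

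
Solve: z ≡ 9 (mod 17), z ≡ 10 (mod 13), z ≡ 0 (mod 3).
M = 17 × 13 × 3 = 663. M₁ = 39, y₁ ≡ 7 (mod 17). M₂ = 51, y₂ ≡ 12 (mod 13). M₃ = 221, y₃ ≡ 2 (mod 3). z = 9×39×7 + 10×51×12 + 0×221×2 ≡ 621 (mod 663)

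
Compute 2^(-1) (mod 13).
2^(-1) ≡ 7 (mod 13). Verification: 2 × 7 = 14 ≡ 1 (mod 13)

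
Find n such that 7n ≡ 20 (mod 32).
12

Since gcd(7, 32) = 1 divides 20, a solution exists.
Multiply both sides by the inverse of 7 mod 32:
  7^(-1) mod 32 = 23
  x ≡ 23 × 20 ≡ 460 ≡ 12 (mod 32)
Verification: 7 × 12 = 84 = 2 × 32 + 20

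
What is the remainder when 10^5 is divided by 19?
5 = 4 + 1 (binary 101). Repeated squaring mod 19: 10^1 ≡ 10; 10^2 ≡ 10² = 100 ≡ 5; 10^4 ≡ 5² = 25 ≡ 6. Multiply: 10^5 = 10^4 × 10^1 ≡ 6 × 10 (mod 19): 6 × 10 = 60 ≡ 3. So 10^5 ≡ 3 (mod 19).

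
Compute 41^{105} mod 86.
1

Using successive squaring:
Binary expansion of 105: 1101001
Powers of 41 mod 86 (each is the square of the previous):
  41^1 ≡ 41 (mod 86)
  41^2 ≡ 41² = 1681 ≡ 47 (mod 86)
  41^4 ≡ 47² = 2209 ≡ 59 (mod 86)
  41^8 ≡ 59² = 3481 ≡ 41 (mod 86)
  41^16 ≡ 41² = 1681 ≡ 47 (mod 86)
  41^32 ≡ 47² = 2209 ≡ 59 (mod 86)
  41^64 ≡ 59² = 3481 ≡ 41 (mod 86)
105 = 64 + 32 + 8 + 1, so 41^105 = 41^64 × 41^32 × 41^8 × 41^1 ≡ 41 × 59 × 41 × 41 (mod 86)
Multiplying step by step:
  41 × 59 = 2419 ≡ 11 (mod 86)
  11 × 41 = 451 ≡ 21 (mod 86)
  21 × 41 = 861 ≡ 1 (mod 86)
Result: 41^105 ≡ 1 (mod 86)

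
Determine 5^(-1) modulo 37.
5^(-1) ≡ 15 (mod 37). Verification: 5 × 15 = 75 ≡ 1 (mod 37)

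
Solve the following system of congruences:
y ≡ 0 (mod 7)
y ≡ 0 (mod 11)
0

Using the Chinese Remainder Theorem:
M = product of moduli = 77
For equation 1: M_1 = 11, 11 ≡ 4 (mod 7), inverse of 11 mod 7 is 2 (check: 4 × 2 = 8 ≡ 1 (mod 7))
For equation 2: M_2 = 7, 7 ≡ 7 (mod 11), inverse of 7 mod 11 is 8 (check: 7 × 8 = 56 ≡ 1 (mod 11))
Combine: y ≡ Σ r_i×M_i×(M_i⁻¹ mod m_i) = 0×11×2 + 0×7×8 = 0 + 0 = 0
0 mod 77 = 0
y ≡ 0 (mod 77)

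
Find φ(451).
400

Prime factorization: 451 = 11 × 41
Using the formula φ(n) = n × Π(1 - 1/p) for each prime factor p:
φ(451) = 451 × (1 - 1/11) × (1 - 1/41)
φ(451) = 400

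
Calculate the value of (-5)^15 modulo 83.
Using repeated squaring. (-5) ≡ 78 (mod 83). 15 = 8 + 4 + 2 + 1 (binary 1111). Repeated squaring mod 83: 78^1 ≡ 78; 78^2 ≡ 78² = 6084 ≡ 25; 78^4 ≡ 25² = 625 ≡ 44; 78^8 ≡ 44² = 1936 ≡ 27. Multiply: (-5)^15 ≡ 78^8 × 78^4 × 78^2 × 78^1 ≡ 27 × 44 × 25 × 78 (mod 83): 27 × 44 = 1188 ≡ 26; 26 × 25 = 650 ≡ 69; 69 × 78 = 5382 ≡ 70. So (-5)^15 ≡ 70 (mod 83).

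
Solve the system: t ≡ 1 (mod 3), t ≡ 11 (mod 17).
M = 3 × 17 = 51. M₁ = 17, y₁ ≡ 2 (mod 3). M₂ = 3, y₂ ≡ 6 (mod 17). t = 1×17×2 + 11×3×6 ≡ 28 (mod 51)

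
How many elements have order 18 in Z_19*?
Number of primitive roots mod 19 = φ(18) = 6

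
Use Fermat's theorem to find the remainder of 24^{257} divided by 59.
31

By Fermat's Little Theorem, a^(p-1) ≡ 1 (mod p) for prime p and gcd(a, p) = 1
Here p = 59, so 24^58 ≡ 1 (mod 59)
We can reduce the exponent: 257 mod 58 = 25
So 24^257 ≡ 24^25 (mod 59)
Computing: 24^25 mod 59 = 31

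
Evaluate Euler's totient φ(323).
288

Prime factorization: 323 = 17 × 19
Using the formula φ(n) = n × Π(1 - 1/p) for each prime factor p:
φ(323) = 323 × (1 - 1/17) × (1 - 1/19)
φ(323) = 288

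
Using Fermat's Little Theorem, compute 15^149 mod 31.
By Fermat: 15^{30} ≡ 1 (mod 31). 149 = 4×30 + 29. So 15^{149} ≡ 15^{29} ≡ 29 (mod 31)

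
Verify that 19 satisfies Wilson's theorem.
(18)! mod 19 = 18. Since this equals -1 (mod 19), Wilson confirms 19 is prime.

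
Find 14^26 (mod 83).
Using repeated squaring. 26 = 16 + 8 + 2 (binary 11010). Repeated squaring mod 83: 14^1 ≡ 14; 14^2 ≡ 14² = 196 ≡ 30; 14^4 ≡ 30² = 900 ≡ 70; 14^8 ≡ 70² = 4900 ≡ 3; 14^16 ≡ 3² = 9 ≡ 9. Multiply: 14^26 = 14^16 × 14^8 × 14^2 ≡ 9 × 3 × 30 (mod 83): 9 × 3 = 27 ≡ 27; 27 × 30 = 810 ≡ 63. So 14^26 ≡ 63 (mod 83).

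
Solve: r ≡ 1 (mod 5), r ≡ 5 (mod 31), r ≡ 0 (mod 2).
M = 5 × 31 × 2 = 310. M₁ = 62, y₁ ≡ 3 (mod 5). M₂ = 10, y₂ ≡ 28 (mod 31). M₃ = 155, y₃ ≡ 1 (mod 2). r = 1×62×3 + 5×10×28 + 0×155×1 ≡ 36 (mod 310)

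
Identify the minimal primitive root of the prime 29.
p - 1 = 28 has prime divisors 2, 7. h is a primitive root mod 29 iff h^(28/q) ≢ 1 (mod 29) for each such q.
h = 2: 2^14 ≡ 28, 2^4 ≡ 16 (mod 29); none is 1, so 2 has order 28 and is a primitive root.
The smallest primitive root mod 29 is g = 2.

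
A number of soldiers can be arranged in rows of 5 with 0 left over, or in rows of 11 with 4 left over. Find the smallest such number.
M = 5 × 11 = 55. M₁ = 11, y₁ ≡ 1 (mod 5). M₂ = 5, y₂ ≡ 9 (mod 11). r = 0×11×1 + 4×5×9 ≡ 15 (mod 55). The smallest positive such number is 15.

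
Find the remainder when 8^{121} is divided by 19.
By Fermat: 8^{18} ≡ 1 (mod 19). 121 = 6×18 + 13. So 8^{121} ≡ 8^{13} ≡ 8 (mod 19)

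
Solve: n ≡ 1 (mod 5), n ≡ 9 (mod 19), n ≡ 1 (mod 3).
M = 5 × 19 × 3 = 285. M₁ = 57, y₁ ≡ 3 (mod 5). M₂ = 15, y₂ ≡ 14 (mod 19). M₃ = 95, y₃ ≡ 2 (mod 3). n = 1×57×3 + 9×15×14 + 1×95×2 ≡ 256 (mod 285)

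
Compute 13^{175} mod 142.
141

Using successive squaring:
Binary expansion of 175: 10101111
Powers of 13 mod 142 (each is the square of the previous):
  13^1 ≡ 13 (mod 142)
  13^2 ≡ 13² = 169 ≡ 27 (mod 142)
  13^4 ≡ 27² = 729 ≡ 19 (mod 142)
  13^8 ≡ 19² = 361 ≡ 77 (mod 142)
  13^16 ≡ 77² = 5929 ≡ 107 (mod 142)
  13^32 ≡ 107² = 11449 ≡ 89 (mod 142)
  13^64 ≡ 89² = 7921 ≡ 111 (mod 142)
  13^128 ≡ 111² = 12321 ≡ 109 (mod 142)
175 = 128 + 32 + 8 + 4 + 2 + 1, so 13^175 = 13^128 × 13^32 × 13^8 × 13^4 × 13^2 × 13^1 ≡ 109 × 89 × 77 × 19 × 27 × 13 (mod 142)
Multiplying step by step:
  109 × 89 = 9701 ≡ 45 (mod 142)
  45 × 77 = 3465 ≡ 57 (mod 142)
  57 × 19 = 1083 ≡ 89 (mod 142)
  89 × 27 = 2403 ≡ 131 (mod 142)
  131 × 13 = 1703 ≡ 141 (mod 142)
Result: 13^175 ≡ 141 (mod 142)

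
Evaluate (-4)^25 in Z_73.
Using repeated squaring. (-4) ≡ 69 (mod 73). 25 = 16 + 8 + 1 (binary 11001). Repeated squaring mod 73: 69^1 ≡ 69; 69^2 ≡ 69² = 4761 ≡ 16; 69^4 ≡ 16² = 256 ≡ 37; 69^8 ≡ 37² = 1369 ≡ 55; 69^16 ≡ 55² = 3025 ≡ 32. Multiply: (-4)^25 ≡ 69^16 × 69^8 × 69^1 ≡ 32 × 55 × 69 (mod 73): 32 × 55 = 1760 ≡ 8; 8 × 69 = 552 ≡ 41. So (-4)^25 ≡ 41 (mod 73).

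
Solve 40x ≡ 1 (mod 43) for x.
40^(-1) ≡ 14 (mod 43). Verification: 40 × 14 = 560 ≡ 1 (mod 43)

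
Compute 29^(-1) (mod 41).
29^(-1) ≡ 17 (mod 41). Verification: 29 × 17 = 493 ≡ 1 (mod 41)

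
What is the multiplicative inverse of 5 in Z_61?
49

Using Extended Euclidean Algorithm:
gcd(5, 61) = 1
Bezout coefficients: 5 × -12 + 61 × 1 = 1
So 5 × -12 ≡ 1 (mod 61)
The inverse is -12 mod 61 = 49
Verification: 5 × 49 = 245 = 4 × 61 + 1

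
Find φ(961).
930

Prime factorization: 961 = 31^2
Using the formula φ(n) = n × Π(1 - 1/p) for each prime factor p:
φ(961) = 961 × (1 - 1/31)
φ(961) = 930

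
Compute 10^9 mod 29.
9 = 8 + 1 (binary 1001). Repeated squaring mod 29: 10^1 ≡ 10; 10^2 ≡ 10² = 100 ≡ 13; 10^4 ≡ 13² = 169 ≡ 24; 10^8 ≡ 24² = 576 ≡ 25. Multiply: 10^9 = 10^8 × 10^1 ≡ 25 × 10 (mod 29): 25 × 10 = 250 ≡ 18. So 10^9 ≡ 18 (mod 29).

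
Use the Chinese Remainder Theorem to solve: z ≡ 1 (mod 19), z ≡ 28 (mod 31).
M = 19 × 31 = 589. M₁ = 31, y₁ ≡ 8 (mod 19). M₂ = 19, y₂ ≡ 18 (mod 31). z = 1×31×8 + 28×19×18 ≡ 400 (mod 589)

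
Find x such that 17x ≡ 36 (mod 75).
33

Since gcd(17, 75) = 1 divides 36, a solution exists.
Multiply both sides by the inverse of 17 mod 75:
  17^(-1) mod 75 = 53
  x ≡ 53 × 36 ≡ 1908 ≡ 33 (mod 75)
Verification: 17 × 33 = 561 = 7 × 75 + 36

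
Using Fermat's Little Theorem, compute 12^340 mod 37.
By Fermat: 12^{36} ≡ 1 (mod 37). 340 ≡ 16 (mod 36). So 12^{340} ≡ 12^{16} ≡ 9 (mod 37)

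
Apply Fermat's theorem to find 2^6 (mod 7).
By Fermat's Little Theorem, 2^{6} ≡ 1 (mod 7) since 7 is prime and gcd(2, 7) = 1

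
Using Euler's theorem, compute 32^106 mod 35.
By Euler: 32^{24} ≡ 1 (mod 35) since gcd(32, 35) = 1. 106 = 4×24 + 10. So 32^{106} ≡ 32^{10} ≡ 4 (mod 35)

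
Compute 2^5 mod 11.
5 = 4 + 1 (binary 101). Repeated squaring mod 11: 2^1 ≡ 2; 2^2 ≡ 2² = 4 ≡ 4; 2^4 ≡ 4² = 16 ≡ 5. Multiply: 2^5 = 2^4 × 2^1 ≡ 5 × 2 (mod 11): 5 × 2 = 10 ≡ 10. So 2^5 ≡ 10 (mod 11).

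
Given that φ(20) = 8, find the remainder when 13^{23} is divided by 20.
By Euler: 13^{8} ≡ 1 (mod 20) since gcd(13, 20) = 1. 23 = 2×8 + 7. So 13^{23} ≡ 13^{7} ≡ 17 (mod 20)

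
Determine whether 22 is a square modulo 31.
By Euler's criterion: 22^{15} ≡ 30 (mod 31). Since this equals -1 (≡ 30), 22 is not a QR.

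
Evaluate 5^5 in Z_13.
5 = 4 + 1 (binary 101). Repeated squaring mod 13: 5^1 ≡ 5; 5^2 ≡ 5² = 25 ≡ 12; 5^4 ≡ 12² = 144 ≡ 1. Multiply: 5^5 = 5^4 × 5^1 ≡ 1 × 5 (mod 13): 1 × 5 = 5 ≡ 5. So 5^5 ≡ 5 (mod 13).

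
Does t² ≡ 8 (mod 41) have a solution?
By Euler's criterion: 8^{20} ≡ 1 (mod 41). Since this equals 1, 8 is a QR.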